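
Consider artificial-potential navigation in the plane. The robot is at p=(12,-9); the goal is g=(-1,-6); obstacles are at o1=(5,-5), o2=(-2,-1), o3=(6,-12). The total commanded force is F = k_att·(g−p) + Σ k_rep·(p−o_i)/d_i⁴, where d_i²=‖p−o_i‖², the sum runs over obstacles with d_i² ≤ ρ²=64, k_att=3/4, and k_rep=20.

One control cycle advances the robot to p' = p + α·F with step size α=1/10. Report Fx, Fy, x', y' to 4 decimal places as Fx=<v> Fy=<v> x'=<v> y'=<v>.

F_att = 3/4·(g−p) = 3/4·(-13,3) = (-9.7500,2.2500)
o1: d²=65 > ρ²=64 → inactive
o2: d²=260 > ρ²=64 → inactive
o3: d²=45 ≤ ρ²=64; F_rep = 20·(6,3)/45² = (0.0593,0.0296)
F = F_att + ΣF_rep = (-9.6907,2.2796)
p' = p + 1/10·F = (11.0309,-8.7720)

Fx=-9.6907 Fy=2.2796 x'=11.0309 y'=-8.7720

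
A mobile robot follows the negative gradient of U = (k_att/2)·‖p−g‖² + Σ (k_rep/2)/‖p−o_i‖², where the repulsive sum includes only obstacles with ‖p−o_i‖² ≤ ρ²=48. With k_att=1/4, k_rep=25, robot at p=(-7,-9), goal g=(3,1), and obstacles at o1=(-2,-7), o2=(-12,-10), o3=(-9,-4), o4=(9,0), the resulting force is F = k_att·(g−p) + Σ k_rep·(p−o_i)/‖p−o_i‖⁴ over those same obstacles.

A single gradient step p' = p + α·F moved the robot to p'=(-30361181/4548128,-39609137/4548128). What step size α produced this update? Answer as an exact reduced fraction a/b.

α = 1/8

F_att = 1/4·(g−p) = 1/4·(10,10) = (2.5000,2.5000)
o1: d²=29 ≤ ρ²=48; F_rep = 25·(-5,-2)/29² = (-0.1486,-0.0595)
o2: d²=26 ≤ ρ²=48; F_rep = 25·(5,1)/26² = (0.1849,0.0370)
o3: d²=29 ≤ ρ²=48; F_rep = 25·(2,-5)/29² = (0.0595,-0.1486)
o4: d²=337 > ρ²=48 → inactive
F = F_att + ΣF_rep = (2.5957,2.3289)
Δp = p'−p = (0.3245,0.2911); α = Δx/Fx = (1475715/4548128) / (1475715/568516) = 1/8
check: Δy/Fy = (1324015/4548128) / (1324015/568516) = 1/8 ✓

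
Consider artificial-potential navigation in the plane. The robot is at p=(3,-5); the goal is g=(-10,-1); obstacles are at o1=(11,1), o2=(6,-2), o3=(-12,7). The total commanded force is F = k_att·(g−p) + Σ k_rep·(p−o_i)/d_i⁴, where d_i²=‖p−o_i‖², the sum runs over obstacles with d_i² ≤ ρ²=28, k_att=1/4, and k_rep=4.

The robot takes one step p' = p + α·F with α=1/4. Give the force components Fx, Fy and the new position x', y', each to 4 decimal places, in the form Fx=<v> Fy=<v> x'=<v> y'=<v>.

F_att = 1/4·(g−p) = 1/4·(-13,4) = (-3.2500,1.0000)
o1: d²=100 > ρ²=28 → inactive
o2: d²=18 ≤ ρ²=28; F_rep = 4·(-3,-3)/18² = (-0.0370,-0.0370)
o3: d²=369 > ρ²=28 → inactive
F = F_att + ΣF_rep = (-3.2870,0.9630)
p' = p + 1/4·F = (2.1782,-4.7593)

Fx=-3.2870 Fy=0.9630 x'=2.1782 y'=-4.7593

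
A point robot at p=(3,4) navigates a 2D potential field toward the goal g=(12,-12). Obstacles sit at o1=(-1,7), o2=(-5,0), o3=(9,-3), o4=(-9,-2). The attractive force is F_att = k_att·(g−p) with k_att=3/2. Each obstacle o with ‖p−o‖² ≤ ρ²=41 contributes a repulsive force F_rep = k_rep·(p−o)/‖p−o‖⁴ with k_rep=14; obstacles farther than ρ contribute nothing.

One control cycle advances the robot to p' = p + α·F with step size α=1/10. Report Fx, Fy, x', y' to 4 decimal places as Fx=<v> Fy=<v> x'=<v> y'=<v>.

F_att = 3/2·(g−p) = 3/2·(9,-16) = (13.5000,-24.0000)
o1: d²=25 ≤ ρ²=41; F_rep = 14·(4,-3)/25² = (0.0896,-0.0672)
o2: d²=80 > ρ²=41 → inactive
o3: d²=85 > ρ²=41 → inactive
o4: d²=180 > ρ²=41 → inactive
F = F_att + ΣF_rep = (13.5896,-24.0672)
p' = p + 1/10·F = (4.3590,1.5933)

Fx=13.5896 Fy=-24.0672 x'=4.3590 y'=1.5933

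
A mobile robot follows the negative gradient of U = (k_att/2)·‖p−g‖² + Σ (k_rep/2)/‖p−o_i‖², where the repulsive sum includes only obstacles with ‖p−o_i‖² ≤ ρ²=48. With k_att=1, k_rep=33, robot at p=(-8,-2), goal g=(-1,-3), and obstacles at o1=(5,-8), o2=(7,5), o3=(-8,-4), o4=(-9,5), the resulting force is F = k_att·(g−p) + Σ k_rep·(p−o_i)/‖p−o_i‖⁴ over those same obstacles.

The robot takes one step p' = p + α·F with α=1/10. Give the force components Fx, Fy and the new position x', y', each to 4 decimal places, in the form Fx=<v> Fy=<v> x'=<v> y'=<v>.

Fx=7.0000 Fy=3.1250 x'=-7.3000 y'=-1.6875

F_att = 1·(g−p) = 1·(7,-1) = (7.0000,-1.0000)
o1: d²=205 > ρ²=48 → inactive
o2: d²=274 > ρ²=48 → inactive
o3: d²=4 ≤ ρ²=48; F_rep = 33·(0,2)/4² = (0.0000,4.1250)
o4: d²=50 > ρ²=48 → inactive
F = F_att + ΣF_rep = (7.0000,3.1250)
p' = p + 1/10·F = (-7.3000,-1.6875)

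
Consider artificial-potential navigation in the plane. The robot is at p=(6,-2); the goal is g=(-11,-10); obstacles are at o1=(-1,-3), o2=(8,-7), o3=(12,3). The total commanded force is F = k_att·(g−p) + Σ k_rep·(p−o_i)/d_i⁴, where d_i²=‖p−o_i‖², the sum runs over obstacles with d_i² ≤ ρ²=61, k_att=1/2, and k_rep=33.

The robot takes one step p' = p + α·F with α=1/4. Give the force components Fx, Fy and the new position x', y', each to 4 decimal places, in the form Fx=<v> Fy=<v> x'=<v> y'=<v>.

F_att = 1/2·(g−p) = 1/2·(-17,-8) = (-8.5000,-4.0000)
o1: d²=50 ≤ ρ²=61; F_rep = 33·(7,1)/50² = (0.0924,0.0132)
o2: d²=29 ≤ ρ²=61; F_rep = 33·(-2,5)/29² = (-0.0785,0.1962)
o3: d²=61 ≤ ρ²=61; F_rep = 33·(-6,-5)/61² = (-0.0532,-0.0443)
F = F_att + ΣF_rep = (-8.5393,-3.8349)
p' = p + 1/4·F = (3.8652,-2.9587)

Fx=-8.5393 Fy=-3.8349 x'=3.8652 y'=-2.9587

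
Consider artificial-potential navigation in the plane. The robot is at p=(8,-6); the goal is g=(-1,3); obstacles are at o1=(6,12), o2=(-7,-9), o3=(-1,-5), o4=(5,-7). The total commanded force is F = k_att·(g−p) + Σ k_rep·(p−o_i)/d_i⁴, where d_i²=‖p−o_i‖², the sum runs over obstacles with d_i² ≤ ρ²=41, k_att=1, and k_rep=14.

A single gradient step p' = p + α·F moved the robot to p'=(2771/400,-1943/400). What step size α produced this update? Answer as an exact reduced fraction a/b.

α = 1/8

F_att = 1·(g−p) = 1·(-9,9) = (-9.0000,9.0000)
o1: d²=328 > ρ²=41 → inactive
o2: d²=234 > ρ²=41 → inactive
o3: d²=82 > ρ²=41 → inactive
o4: d²=10 ≤ ρ²=41; F_rep = 14·(3,1)/10² = (0.4200,0.1400)
F = F_att + ΣF_rep = (-8.5800,9.1400)
Δp = p'−p = (-1.0725,1.1425); α = Δx/Fx = (-429/400) / (-429/50) = 1/8
check: Δy/Fy = (457/400) / (457/50) = 1/8 ✓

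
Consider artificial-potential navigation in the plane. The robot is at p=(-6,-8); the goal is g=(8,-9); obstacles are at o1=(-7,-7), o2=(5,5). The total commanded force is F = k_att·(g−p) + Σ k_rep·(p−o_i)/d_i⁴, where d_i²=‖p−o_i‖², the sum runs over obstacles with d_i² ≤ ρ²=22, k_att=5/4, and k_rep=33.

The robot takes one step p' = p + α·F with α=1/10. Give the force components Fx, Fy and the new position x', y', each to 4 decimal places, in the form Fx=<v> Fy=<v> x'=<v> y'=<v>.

F_att = 5/4·(g−p) = 5/4·(14,-1) = (17.5000,-1.2500)
o1: d²=2 ≤ ρ²=22; F_rep = 33·(1,-1)/2² = (8.2500,-8.2500)
o2: d²=290 > ρ²=22 → inactive
F = F_att + ΣF_rep = (25.7500,-9.5000)
p' = p + 1/10·F = (-3.4250,-8.9500)

Fx=25.7500 Fy=-9.5000 x'=-3.4250 y'=-8.9500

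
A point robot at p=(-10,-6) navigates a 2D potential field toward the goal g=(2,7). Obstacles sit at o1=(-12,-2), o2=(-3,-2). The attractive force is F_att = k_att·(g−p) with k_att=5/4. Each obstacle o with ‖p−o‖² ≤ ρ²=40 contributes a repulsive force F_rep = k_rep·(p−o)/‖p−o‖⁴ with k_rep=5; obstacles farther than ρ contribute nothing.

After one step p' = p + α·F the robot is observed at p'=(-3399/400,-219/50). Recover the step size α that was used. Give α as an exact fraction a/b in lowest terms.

F_att = 5/4·(g−p) = 5/4·(12,13) = (15.0000,16.2500)
o1: d²=20 ≤ ρ²=40; F_rep = 5·(2,-4)/20² = (0.0250,-0.0500)
o2: d²=65 > ρ²=40 → inactive
F = F_att + ΣF_rep = (15.0250,16.2000)
Δp = p'−p = (1.5025,1.6200); α = Δx/Fx = (601/400) / (601/40) = 1/10
check: Δy/Fy = (81/50) / (81/5) = 1/10 ✓

α = 1/10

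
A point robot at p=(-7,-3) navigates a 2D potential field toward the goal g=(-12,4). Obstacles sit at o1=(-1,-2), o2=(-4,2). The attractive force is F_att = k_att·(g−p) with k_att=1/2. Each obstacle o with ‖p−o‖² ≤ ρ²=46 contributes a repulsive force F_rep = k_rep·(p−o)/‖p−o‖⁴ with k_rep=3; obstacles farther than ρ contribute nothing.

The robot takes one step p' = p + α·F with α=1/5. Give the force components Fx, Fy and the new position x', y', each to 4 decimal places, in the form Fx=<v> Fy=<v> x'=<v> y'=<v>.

F_att = 1/2·(g−p) = 1/2·(-5,7) = (-2.5000,3.5000)
o1: d²=37 ≤ ρ²=46; F_rep = 3·(-6,-1)/37² = (-0.0131,-0.0022)
o2: d²=34 ≤ ρ²=46; F_rep = 3·(-3,-5)/34² = (-0.0078,-0.0130)
F = F_att + ΣF_rep = (-2.5209,3.4848)
p' = p + 1/5·F = (-7.5042,-2.3030)

Fx=-2.5209 Fy=3.4848 x'=-7.5042 y'=-2.3030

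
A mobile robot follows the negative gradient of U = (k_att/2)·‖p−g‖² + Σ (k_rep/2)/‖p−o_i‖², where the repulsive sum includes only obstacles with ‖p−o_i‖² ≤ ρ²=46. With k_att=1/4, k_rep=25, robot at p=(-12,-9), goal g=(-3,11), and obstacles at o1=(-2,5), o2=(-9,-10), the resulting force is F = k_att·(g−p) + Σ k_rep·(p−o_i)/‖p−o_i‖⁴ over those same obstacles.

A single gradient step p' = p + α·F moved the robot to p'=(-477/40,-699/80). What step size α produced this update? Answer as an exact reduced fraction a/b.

α = 1/20

F_att = 1/4·(g−p) = 1/4·(9,20) = (2.2500,5.0000)
o1: d²=296 > ρ²=46 → inactive
o2: d²=10 ≤ ρ²=46; F_rep = 25·(-3,1)/10² = (-0.7500,0.2500)
F = F_att + ΣF_rep = (1.5000,5.2500)
Δp = p'−p = (0.0750,0.2625); α = Δx/Fx = (3/40) / (3/2) = 1/20
check: Δy/Fy = (21/80) / (21/4) = 1/20 ✓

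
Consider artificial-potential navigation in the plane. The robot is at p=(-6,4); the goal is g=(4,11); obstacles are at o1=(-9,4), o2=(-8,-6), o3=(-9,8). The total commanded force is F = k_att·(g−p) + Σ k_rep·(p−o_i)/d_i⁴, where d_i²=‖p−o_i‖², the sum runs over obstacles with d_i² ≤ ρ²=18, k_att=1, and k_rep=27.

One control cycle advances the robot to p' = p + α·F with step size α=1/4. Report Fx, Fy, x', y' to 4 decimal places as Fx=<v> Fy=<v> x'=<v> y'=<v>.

Fx=11.0000 Fy=7.0000 x'=-3.2500 y'=5.7500

F_att = 1·(g−p) = 1·(10,7) = (10.0000,7.0000)
o1: d²=9 ≤ ρ²=18; F_rep = 27·(3,0)/9² = (1.0000,0.0000)
o2: d²=104 > ρ²=18 → inactive
o3: d²=25 > ρ²=18 → inactive
F = F_att + ΣF_rep = (11.0000,7.0000)
p' = p + 1/4·F = (-3.2500,5.7500)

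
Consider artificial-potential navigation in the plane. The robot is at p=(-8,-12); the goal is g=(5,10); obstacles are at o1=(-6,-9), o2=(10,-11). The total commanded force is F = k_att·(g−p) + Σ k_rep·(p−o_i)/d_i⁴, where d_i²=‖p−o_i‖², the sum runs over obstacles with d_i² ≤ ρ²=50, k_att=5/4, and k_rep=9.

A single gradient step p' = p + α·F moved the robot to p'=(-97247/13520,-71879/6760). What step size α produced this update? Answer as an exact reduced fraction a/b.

F_att = 5/4·(g−p) = 5/4·(13,22) = (16.2500,27.5000)
o1: d²=13 ≤ ρ²=50; F_rep = 9·(-2,-3)/13² = (-0.1065,-0.1598)
o2: d²=325 > ρ²=50 → inactive
F = F_att + ΣF_rep = (16.1435,27.3402)
Δp = p'−p = (0.8072,1.3670); α = Δx/Fx = (10913/13520) / (10913/676) = 1/20
check: Δy/Fy = (9241/6760) / (9241/338) = 1/20 ✓

α = 1/20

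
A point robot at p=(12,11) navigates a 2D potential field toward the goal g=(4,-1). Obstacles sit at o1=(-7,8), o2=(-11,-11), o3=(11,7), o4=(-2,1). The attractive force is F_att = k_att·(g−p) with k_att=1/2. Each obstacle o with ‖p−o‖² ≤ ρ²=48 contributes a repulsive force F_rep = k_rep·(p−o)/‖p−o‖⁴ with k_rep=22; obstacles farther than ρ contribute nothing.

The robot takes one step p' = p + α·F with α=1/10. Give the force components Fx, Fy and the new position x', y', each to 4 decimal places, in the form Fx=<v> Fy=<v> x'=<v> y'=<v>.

F_att = 1/2·(g−p) = 1/2·(-8,-12) = (-4.0000,-6.0000)
o1: d²=370 > ρ²=48 → inactive
o2: d²=1013 > ρ²=48 → inactive
o3: d²=17 ≤ ρ²=48; F_rep = 22·(1,4)/17² = (0.0761,0.3045)
o4: d²=296 > ρ²=48 → inactive
F = F_att + ΣF_rep = (-3.9239,-5.6955)
p' = p + 1/10·F = (11.6076,10.4304)

Fx=-3.9239 Fy=-5.6955 x'=11.6076 y'=10.4304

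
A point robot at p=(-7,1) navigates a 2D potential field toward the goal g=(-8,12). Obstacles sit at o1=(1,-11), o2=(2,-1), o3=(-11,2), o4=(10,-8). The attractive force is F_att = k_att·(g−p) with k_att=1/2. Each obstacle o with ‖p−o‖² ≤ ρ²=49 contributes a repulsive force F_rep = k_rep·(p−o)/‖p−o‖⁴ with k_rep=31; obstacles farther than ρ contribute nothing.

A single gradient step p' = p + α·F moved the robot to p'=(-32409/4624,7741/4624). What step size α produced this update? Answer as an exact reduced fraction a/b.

α = 1/8

F_att = 1/2·(g−p) = 1/2·(-1,11) = (-0.5000,5.5000)
o1: d²=208 > ρ²=49 → inactive
o2: d²=85 > ρ²=49 → inactive
o3: d²=17 ≤ ρ²=49; F_rep = 31·(4,-1)/17² = (0.4291,-0.1073)
o4: d²=370 > ρ²=49 → inactive
F = F_att + ΣF_rep = (-0.0709,5.3927)
Δp = p'−p = (-0.0089,0.6741); α = Δx/Fx = (-41/4624) / (-41/578) = 1/8
check: Δy/Fy = (3117/4624) / (3117/578) = 1/8 ✓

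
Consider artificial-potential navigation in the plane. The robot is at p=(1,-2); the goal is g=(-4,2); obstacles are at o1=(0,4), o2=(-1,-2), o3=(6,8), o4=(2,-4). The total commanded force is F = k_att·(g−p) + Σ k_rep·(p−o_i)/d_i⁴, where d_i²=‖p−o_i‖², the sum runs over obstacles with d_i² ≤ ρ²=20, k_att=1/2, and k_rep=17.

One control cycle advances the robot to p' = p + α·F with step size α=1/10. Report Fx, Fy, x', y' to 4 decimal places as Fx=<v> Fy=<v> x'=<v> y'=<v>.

F_att = 1/2·(g−p) = 1/2·(-5,4) = (-2.5000,2.0000)
o1: d²=37 > ρ²=20 → inactive
o2: d²=4 ≤ ρ²=20; F_rep = 17·(2,0)/4² = (2.1250,0.0000)
o3: d²=125 > ρ²=20 → inactive
o4: d²=5 ≤ ρ²=20; F_rep = 17·(-1,2)/5² = (-0.6800,1.3600)
F = F_att + ΣF_rep = (-1.0550,3.3600)
p' = p + 1/10·F = (0.8945,-1.6640)

Fx=-1.0550 Fy=3.3600 x'=0.8945 y'=-1.6640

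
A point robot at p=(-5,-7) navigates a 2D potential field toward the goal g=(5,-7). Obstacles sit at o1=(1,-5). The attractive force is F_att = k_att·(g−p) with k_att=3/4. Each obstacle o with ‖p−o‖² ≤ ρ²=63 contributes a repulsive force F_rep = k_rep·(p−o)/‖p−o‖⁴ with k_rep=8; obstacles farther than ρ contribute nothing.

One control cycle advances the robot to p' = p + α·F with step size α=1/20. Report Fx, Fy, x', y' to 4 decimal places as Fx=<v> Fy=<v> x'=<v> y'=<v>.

F_att = 3/4·(g−p) = 3/4·(10,0) = (7.5000,0.0000)
o1: d²=40 ≤ ρ²=63; F_rep = 8·(-6,-2)/40² = (-0.0300,-0.0100)
F = F_att + ΣF_rep = (7.4700,-0.0100)
p' = p + 1/20·F = (-4.6265,-7.0005)

Fx=7.4700 Fy=-0.0100 x'=-4.6265 y'=-7.0005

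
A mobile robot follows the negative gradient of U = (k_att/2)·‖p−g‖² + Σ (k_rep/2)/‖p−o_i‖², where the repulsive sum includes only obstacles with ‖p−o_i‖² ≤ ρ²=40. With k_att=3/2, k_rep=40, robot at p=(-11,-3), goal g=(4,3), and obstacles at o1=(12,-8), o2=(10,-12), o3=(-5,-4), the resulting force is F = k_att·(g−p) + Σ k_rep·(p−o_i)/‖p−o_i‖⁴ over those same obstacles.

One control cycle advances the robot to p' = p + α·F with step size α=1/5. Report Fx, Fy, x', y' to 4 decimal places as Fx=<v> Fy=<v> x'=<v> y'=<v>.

Fx=22.3247 Fy=9.0292 x'=-6.5351 y'=-1.1942

F_att = 3/2·(g−p) = 3/2·(15,6) = (22.5000,9.0000)
o1: d²=554 > ρ²=40 → inactive
o2: d²=522 > ρ²=40 → inactive
o3: d²=37 ≤ ρ²=40; F_rep = 40·(-6,1)/37² = (-0.1753,0.0292)
F = F_att + ΣF_rep = (22.3247,9.0292)
p' = p + 1/5·F = (-6.5351,-1.1942)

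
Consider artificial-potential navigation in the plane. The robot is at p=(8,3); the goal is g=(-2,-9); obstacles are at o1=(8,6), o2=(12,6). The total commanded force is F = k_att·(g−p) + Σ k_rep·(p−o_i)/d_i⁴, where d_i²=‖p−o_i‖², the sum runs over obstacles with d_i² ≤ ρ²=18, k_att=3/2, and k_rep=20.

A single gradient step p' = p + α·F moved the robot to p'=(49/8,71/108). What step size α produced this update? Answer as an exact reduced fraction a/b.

F_att = 3/2·(g−p) = 3/2·(-10,-12) = (-15.0000,-18.0000)
o1: d²=9 ≤ ρ²=18; F_rep = 20·(0,-3)/9² = (0.0000,-0.7407)
o2: d²=25 > ρ²=18 → inactive
F = F_att + ΣF_rep = (-15.0000,-18.7407)
Δp = p'−p = (-1.8750,-2.3426); α = Δx/Fx = (-15/8) / (-15) = 1/8
check: Δy/Fy = (-253/108) / (-506/27) = 1/8 ✓

α = 1/8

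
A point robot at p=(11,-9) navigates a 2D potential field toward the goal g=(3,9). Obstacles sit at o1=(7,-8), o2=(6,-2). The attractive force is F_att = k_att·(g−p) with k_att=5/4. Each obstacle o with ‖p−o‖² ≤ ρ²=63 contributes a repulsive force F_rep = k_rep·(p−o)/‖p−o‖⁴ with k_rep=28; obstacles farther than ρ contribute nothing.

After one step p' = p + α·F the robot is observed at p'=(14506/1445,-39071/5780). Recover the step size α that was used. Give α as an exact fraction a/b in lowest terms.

F_att = 5/4·(g−p) = 5/4·(-8,18) = (-10.0000,22.5000)
o1: d²=17 ≤ ρ²=63; F_rep = 28·(4,-1)/17² = (0.3875,-0.0969)
o2: d²=74 > ρ²=63 → inactive
F = F_att + ΣF_rep = (-9.6125,22.4031)
Δp = p'−p = (-0.9612,2.2403); α = Δx/Fx = (-1389/1445) / (-2778/289) = 1/10
check: Δy/Fy = (12949/5780) / (12949/578) = 1/10 ✓

α = 1/10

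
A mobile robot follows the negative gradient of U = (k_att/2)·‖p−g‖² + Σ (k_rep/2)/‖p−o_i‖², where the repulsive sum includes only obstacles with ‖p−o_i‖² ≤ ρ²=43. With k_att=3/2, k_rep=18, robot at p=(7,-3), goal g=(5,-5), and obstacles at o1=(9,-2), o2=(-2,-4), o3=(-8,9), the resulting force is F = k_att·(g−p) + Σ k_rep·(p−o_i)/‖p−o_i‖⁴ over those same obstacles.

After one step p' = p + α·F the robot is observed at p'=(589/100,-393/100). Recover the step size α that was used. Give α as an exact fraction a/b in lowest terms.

α = 1/4

F_att = 3/2·(g−p) = 3/2·(-2,-2) = (-3.0000,-3.0000)
o1: d²=5 ≤ ρ²=43; F_rep = 18·(-2,-1)/5² = (-1.4400,-0.7200)
o2: d²=82 > ρ²=43 → inactive
o3: d²=369 > ρ²=43 → inactive
F = F_att + ΣF_rep = (-4.4400,-3.7200)
Δp = p'−p = (-1.1100,-0.9300); α = Δx/Fx = (-111/100) / (-111/25) = 1/4
check: Δy/Fy = (-93/100) / (-93/25) = 1/4 ✓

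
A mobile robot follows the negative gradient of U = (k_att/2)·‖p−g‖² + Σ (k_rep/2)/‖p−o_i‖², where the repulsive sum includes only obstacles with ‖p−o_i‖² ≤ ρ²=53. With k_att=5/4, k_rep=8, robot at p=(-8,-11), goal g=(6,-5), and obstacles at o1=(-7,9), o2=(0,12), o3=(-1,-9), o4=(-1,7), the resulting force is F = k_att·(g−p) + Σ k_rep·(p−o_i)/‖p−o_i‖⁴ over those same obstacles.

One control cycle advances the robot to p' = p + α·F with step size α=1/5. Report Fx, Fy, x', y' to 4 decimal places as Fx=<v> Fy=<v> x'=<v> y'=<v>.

Fx=17.4801 Fy=7.4943 x'=-4.5040 y'=-9.5011

F_att = 5/4·(g−p) = 5/4·(14,6) = (17.5000,7.5000)
o1: d²=401 > ρ²=53 → inactive
o2: d²=593 > ρ²=53 → inactive
o3: d²=53 ≤ ρ²=53; F_rep = 8·(-7,-2)/53² = (-0.0199,-0.0057)
o4: d²=373 > ρ²=53 → inactive
F = F_att + ΣF_rep = (17.4801,7.4943)
p' = p + 1/5·F = (-4.5040,-9.5011)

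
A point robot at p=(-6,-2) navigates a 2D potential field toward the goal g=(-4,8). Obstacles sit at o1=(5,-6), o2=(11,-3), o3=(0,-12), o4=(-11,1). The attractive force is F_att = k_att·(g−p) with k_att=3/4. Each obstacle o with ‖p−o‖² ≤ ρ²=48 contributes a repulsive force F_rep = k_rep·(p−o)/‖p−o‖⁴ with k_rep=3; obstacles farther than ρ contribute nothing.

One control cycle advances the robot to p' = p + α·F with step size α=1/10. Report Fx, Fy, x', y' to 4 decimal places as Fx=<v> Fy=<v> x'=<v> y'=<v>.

Fx=1.5130 Fy=7.4922 x'=-5.8487 y'=-1.2508

F_att = 3/4·(g−p) = 3/4·(2,10) = (1.5000,7.5000)
o1: d²=137 > ρ²=48 → inactive
o2: d²=290 > ρ²=48 → inactive
o3: d²=136 > ρ²=48 → inactive
o4: d²=34 ≤ ρ²=48; F_rep = 3·(5,-3)/34² = (0.0130,-0.0078)
F = F_att + ΣF_rep = (1.5130,7.4922)
p' = p + 1/10·F = (-5.8487,-1.2508)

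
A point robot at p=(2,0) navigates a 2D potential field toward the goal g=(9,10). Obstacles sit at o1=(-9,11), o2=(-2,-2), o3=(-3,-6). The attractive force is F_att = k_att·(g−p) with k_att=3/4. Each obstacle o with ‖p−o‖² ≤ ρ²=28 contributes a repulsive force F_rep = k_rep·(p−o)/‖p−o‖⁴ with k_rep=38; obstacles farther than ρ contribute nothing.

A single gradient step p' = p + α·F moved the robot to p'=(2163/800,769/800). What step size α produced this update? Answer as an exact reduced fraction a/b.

F_att = 3/4·(g−p) = 3/4·(7,10) = (5.2500,7.5000)
o1: d²=242 > ρ²=28 → inactive
o2: d²=20 ≤ ρ²=28; F_rep = 38·(4,2)/20² = (0.3800,0.1900)
o3: d²=61 > ρ²=28 → inactive
F = F_att + ΣF_rep = (5.6300,7.6900)
Δp = p'−p = (0.7037,0.9613); α = Δx/Fx = (563/800) / (563/100) = 1/8
check: Δy/Fy = (769/800) / (769/100) = 1/8 ✓

α = 1/8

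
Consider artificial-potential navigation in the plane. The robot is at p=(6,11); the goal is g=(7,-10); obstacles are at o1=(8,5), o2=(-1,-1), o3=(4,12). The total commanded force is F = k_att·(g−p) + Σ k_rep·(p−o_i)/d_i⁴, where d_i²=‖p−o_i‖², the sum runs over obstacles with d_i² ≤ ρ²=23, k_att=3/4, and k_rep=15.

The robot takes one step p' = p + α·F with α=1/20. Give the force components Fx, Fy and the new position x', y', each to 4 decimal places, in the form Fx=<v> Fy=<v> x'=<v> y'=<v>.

Fx=1.9500 Fy=-16.3500 x'=6.0975 y'=10.1825

F_att = 3/4·(g−p) = 3/4·(1,-21) = (0.7500,-15.7500)
o1: d²=40 > ρ²=23 → inactive
o2: d²=193 > ρ²=23 → inactive
o3: d²=5 ≤ ρ²=23; F_rep = 15·(2,-1)/5² = (1.2000,-0.6000)
F = F_att + ΣF_rep = (1.9500,-16.3500)
p' = p + 1/20·F = (6.0975,10.1825)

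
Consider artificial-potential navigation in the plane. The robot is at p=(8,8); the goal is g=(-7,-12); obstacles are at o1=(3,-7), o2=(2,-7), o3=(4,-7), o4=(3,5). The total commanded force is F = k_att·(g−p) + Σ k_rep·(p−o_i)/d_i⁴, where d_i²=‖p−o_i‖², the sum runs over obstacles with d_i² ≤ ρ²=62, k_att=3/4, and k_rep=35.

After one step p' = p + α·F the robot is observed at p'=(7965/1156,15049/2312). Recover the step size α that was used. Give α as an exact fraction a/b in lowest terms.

F_att = 3/4·(g−p) = 3/4·(-15,-20) = (-11.2500,-15.0000)
o1: d²=250 > ρ²=62 → inactive
o2: d²=261 > ρ²=62 → inactive
o3: d²=241 > ρ²=62 → inactive
o4: d²=34 ≤ ρ²=62; F_rep = 35·(5,3)/34² = (0.1514,0.0908)
F = F_att + ΣF_rep = (-11.0986,-14.9092)
Δp = p'−p = (-1.1099,-1.4909); α = Δx/Fx = (-1283/1156) / (-6415/578) = 1/10
check: Δy/Fy = (-3447/2312) / (-17235/1156) = 1/10 ✓

α = 1/10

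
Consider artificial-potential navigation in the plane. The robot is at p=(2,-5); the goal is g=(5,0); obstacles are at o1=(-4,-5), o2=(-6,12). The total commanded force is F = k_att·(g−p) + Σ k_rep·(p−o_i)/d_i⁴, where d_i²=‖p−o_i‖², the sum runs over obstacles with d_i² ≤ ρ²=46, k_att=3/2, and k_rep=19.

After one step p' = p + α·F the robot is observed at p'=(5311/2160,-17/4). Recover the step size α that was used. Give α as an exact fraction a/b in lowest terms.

α = 1/10

F_att = 3/2·(g−p) = 3/2·(3,5) = (4.5000,7.5000)
o1: d²=36 ≤ ρ²=46; F_rep = 19·(6,0)/36² = (0.0880,0.0000)
o2: d²=353 > ρ²=46 → inactive
F = F_att + ΣF_rep = (4.5880,7.5000)
Δp = p'−p = (0.4588,0.7500); α = Δx/Fx = (991/2160) / (991/216) = 1/10
check: Δy/Fy = (3/4) / (15/2) = 1/10 ✓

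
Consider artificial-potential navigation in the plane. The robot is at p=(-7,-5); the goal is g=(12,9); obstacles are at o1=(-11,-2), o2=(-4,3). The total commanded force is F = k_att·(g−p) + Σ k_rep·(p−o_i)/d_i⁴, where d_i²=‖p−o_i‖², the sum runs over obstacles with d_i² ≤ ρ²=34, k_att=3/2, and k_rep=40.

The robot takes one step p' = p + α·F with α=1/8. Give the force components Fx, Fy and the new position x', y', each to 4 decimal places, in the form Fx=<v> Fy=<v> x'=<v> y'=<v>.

Fx=28.7560 Fy=20.8080 x'=-3.4055 y'=-2.3990

F_att = 3/2·(g−p) = 3/2·(19,14) = (28.5000,21.0000)
o1: d²=25 ≤ ρ²=34; F_rep = 40·(4,-3)/25² = (0.2560,-0.1920)
o2: d²=73 > ρ²=34 → inactive
F = F_att + ΣF_rep = (28.7560,20.8080)
p' = p + 1/8·F = (-3.4055,-2.3990)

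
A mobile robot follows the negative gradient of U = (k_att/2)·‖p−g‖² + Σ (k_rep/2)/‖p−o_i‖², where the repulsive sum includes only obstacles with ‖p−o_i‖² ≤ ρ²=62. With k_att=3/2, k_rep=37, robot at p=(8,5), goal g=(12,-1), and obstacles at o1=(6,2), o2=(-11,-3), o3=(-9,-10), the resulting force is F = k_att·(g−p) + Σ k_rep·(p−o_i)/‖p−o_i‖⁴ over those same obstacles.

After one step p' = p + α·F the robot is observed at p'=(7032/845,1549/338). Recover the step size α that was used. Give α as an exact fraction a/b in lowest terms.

α = 1/20

F_att = 3/2·(g−p) = 3/2·(4,-6) = (6.0000,-9.0000)
o1: d²=13 ≤ ρ²=62; F_rep = 37·(2,3)/13² = (0.4379,0.6568)
o2: d²=425 > ρ²=62 → inactive
o3: d²=514 > ρ²=62 → inactive
F = F_att + ΣF_rep = (6.4379,-8.3432)
Δp = p'−p = (0.3219,-0.4172); α = Δx/Fx = (272/845) / (1088/169) = 1/20
check: Δy/Fy = (-141/338) / (-1410/169) = 1/20 ✓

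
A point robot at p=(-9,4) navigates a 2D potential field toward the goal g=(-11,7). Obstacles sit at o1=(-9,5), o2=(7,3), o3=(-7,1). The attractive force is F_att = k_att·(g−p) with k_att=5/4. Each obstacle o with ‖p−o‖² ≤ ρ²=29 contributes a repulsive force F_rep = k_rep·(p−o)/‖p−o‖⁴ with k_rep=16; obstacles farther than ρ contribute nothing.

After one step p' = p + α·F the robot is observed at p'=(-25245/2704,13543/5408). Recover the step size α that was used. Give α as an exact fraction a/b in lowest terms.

F_att = 5/4·(g−p) = 5/4·(-2,3) = (-2.5000,3.7500)
o1: d²=1 ≤ ρ²=29; F_rep = 16·(0,-1)/1² = (0.0000,-16.0000)
o2: d²=257 > ρ²=29 → inactive
o3: d²=13 ≤ ρ²=29; F_rep = 16·(-2,3)/13² = (-0.1893,0.2840)
F = F_att + ΣF_rep = (-2.6893,-11.9660)
Δp = p'−p = (-0.3362,-1.4957); α = Δx/Fx = (-909/2704) / (-909/338) = 1/8
check: Δy/Fy = (-8089/5408) / (-8089/676) = 1/8 ✓

α = 1/8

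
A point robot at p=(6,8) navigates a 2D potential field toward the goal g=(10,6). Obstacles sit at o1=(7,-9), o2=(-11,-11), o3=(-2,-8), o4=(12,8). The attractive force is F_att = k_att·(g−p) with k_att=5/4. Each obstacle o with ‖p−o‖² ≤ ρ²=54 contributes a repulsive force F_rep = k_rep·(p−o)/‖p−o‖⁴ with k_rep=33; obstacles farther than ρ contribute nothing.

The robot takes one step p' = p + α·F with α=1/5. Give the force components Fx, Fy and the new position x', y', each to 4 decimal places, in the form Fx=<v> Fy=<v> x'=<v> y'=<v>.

Fx=4.8472 Fy=-2.5000 x'=6.9694 y'=7.5000

F_att = 5/4·(g−p) = 5/4·(4,-2) = (5.0000,-2.5000)
o1: d²=290 > ρ²=54 → inactive
o2: d²=650 > ρ²=54 → inactive
o3: d²=320 > ρ²=54 → inactive
o4: d²=36 ≤ ρ²=54; F_rep = 33·(-6,0)/36² = (-0.1528,0.0000)
F = F_att + ΣF_rep = (4.8472,-2.5000)
p' = p + 1/5·F = (6.9694,7.5000)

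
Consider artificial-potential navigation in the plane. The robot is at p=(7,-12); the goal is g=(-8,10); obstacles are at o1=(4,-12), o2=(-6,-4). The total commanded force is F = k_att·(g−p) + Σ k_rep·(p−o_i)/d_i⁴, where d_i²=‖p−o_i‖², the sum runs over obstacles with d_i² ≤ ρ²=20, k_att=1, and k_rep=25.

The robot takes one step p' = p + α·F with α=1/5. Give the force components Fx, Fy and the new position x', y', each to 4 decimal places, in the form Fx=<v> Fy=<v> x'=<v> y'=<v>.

F_att = 1·(g−p) = 1·(-15,22) = (-15.0000,22.0000)
o1: d²=9 ≤ ρ²=20; F_rep = 25·(3,0)/9² = (0.9259,0.0000)
o2: d²=233 > ρ²=20 → inactive
F = F_att + ΣF_rep = (-14.0741,22.0000)
p' = p + 1/5·F = (4.1852,-7.6000)

Fx=-14.0741 Fy=22.0000 x'=4.1852 y'=-7.6000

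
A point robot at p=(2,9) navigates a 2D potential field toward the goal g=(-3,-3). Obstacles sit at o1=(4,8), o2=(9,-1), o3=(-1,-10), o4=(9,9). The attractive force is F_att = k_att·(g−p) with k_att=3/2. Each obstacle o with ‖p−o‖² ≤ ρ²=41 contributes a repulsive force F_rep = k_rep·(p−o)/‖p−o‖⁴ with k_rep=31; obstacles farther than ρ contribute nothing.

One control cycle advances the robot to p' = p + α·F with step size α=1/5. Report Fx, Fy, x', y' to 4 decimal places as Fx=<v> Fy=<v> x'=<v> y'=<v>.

F_att = 3/2·(g−p) = 3/2·(-5,-12) = (-7.5000,-18.0000)
o1: d²=5 ≤ ρ²=41; F_rep = 31·(-2,1)/5² = (-2.4800,1.2400)
o2: d²=149 > ρ²=41 → inactive
o3: d²=370 > ρ²=41 → inactive
o4: d²=49 > ρ²=41 → inactive
F = F_att + ΣF_rep = (-9.9800,-16.7600)
p' = p + 1/5·F = (0.0040,5.6480)

Fx=-9.9800 Fy=-16.7600 x'=0.0040 y'=5.6480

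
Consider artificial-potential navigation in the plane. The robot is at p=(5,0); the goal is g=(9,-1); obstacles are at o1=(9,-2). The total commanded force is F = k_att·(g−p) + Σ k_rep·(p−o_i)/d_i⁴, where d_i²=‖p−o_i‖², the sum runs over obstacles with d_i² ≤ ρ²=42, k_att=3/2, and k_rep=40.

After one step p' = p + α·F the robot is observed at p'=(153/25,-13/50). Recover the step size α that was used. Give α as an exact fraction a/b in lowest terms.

α = 1/5

F_att = 3/2·(g−p) = 3/2·(4,-1) = (6.0000,-1.5000)
o1: d²=20 ≤ ρ²=42; F_rep = 40·(-4,2)/20² = (-0.4000,0.2000)
F = F_att + ΣF_rep = (5.6000,-1.3000)
Δp = p'−p = (1.1200,-0.2600); α = Δx/Fx = (28/25) / (28/5) = 1/5
check: Δy/Fy = (-13/50) / (-13/10) = 1/5 ✓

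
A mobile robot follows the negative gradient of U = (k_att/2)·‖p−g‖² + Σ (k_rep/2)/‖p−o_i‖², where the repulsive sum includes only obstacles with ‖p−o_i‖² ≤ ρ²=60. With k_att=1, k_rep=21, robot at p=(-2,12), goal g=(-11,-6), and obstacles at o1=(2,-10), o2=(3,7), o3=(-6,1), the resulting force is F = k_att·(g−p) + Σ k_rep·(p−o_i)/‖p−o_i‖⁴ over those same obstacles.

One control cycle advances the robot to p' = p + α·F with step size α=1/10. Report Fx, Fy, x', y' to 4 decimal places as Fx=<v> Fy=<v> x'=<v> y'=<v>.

F_att = 1·(g−p) = 1·(-9,-18) = (-9.0000,-18.0000)
o1: d²=500 > ρ²=60 → inactive
o2: d²=50 ≤ ρ²=60; F_rep = 21·(-5,5)/50² = (-0.0420,0.0420)
o3: d²=137 > ρ²=60 → inactive
F = F_att + ΣF_rep = (-9.0420,-17.9580)
p' = p + 1/10·F = (-2.9042,10.2042)

Fx=-9.0420 Fy=-17.9580 x'=-2.9042 y'=10.2042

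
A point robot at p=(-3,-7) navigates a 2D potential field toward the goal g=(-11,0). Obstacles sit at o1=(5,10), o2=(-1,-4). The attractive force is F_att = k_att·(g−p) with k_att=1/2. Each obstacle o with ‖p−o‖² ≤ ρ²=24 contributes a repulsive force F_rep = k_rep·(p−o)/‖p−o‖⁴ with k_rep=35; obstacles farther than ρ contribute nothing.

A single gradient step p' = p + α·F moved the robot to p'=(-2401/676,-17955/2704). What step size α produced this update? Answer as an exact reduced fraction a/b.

F_att = 1/2·(g−p) = 1/2·(-8,7) = (-4.0000,3.5000)
o1: d²=353 > ρ²=24 → inactive
o2: d²=13 ≤ ρ²=24; F_rep = 35·(-2,-3)/13² = (-0.4142,-0.6213)
F = F_att + ΣF_rep = (-4.4142,2.8787)
Δp = p'−p = (-0.5518,0.3598); α = Δx/Fx = (-373/676) / (-746/169) = 1/8
check: Δy/Fy = (973/2704) / (973/338) = 1/8 ✓

α = 1/8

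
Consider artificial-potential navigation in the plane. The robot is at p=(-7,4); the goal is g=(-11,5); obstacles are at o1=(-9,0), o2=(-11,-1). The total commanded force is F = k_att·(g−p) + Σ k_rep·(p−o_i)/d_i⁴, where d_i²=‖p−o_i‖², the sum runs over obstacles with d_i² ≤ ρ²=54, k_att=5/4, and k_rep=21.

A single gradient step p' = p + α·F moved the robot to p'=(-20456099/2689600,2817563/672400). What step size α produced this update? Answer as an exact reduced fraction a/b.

α = 1/8

F_att = 5/4·(g−p) = 5/4·(-4,1) = (-5.0000,1.2500)
o1: d²=20 ≤ ρ²=54; F_rep = 21·(2,4)/20² = (0.1050,0.2100)
o2: d²=41 ≤ ρ²=54; F_rep = 21·(4,5)/41² = (0.0500,0.0625)
F = F_att + ΣF_rep = (-4.8450,1.5225)
Δp = p'−p = (-0.6056,0.1903); α = Δx/Fx = (-1628899/2689600) / (-1628899/336200) = 1/8
check: Δy/Fy = (127963/672400) / (127963/84050) = 1/8 ✓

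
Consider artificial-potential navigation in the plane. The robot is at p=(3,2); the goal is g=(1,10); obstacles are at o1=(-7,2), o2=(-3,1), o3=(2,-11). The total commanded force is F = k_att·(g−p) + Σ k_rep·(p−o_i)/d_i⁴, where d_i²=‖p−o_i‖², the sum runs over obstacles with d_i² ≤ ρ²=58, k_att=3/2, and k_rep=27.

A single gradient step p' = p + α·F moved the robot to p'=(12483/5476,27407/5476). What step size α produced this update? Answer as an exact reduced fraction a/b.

F_att = 3/2·(g−p) = 3/2·(-2,8) = (-3.0000,12.0000)
o1: d²=100 > ρ²=58 → inactive
o2: d²=37 ≤ ρ²=58; F_rep = 27·(6,1)/37² = (0.1183,0.0197)
o3: d²=170 > ρ²=58 → inactive
F = F_att + ΣF_rep = (-2.8817,12.0197)
Δp = p'−p = (-0.7204,3.0049); α = Δx/Fx = (-3945/5476) / (-3945/1369) = 1/4
check: Δy/Fy = (16455/5476) / (16455/1369) = 1/4 ✓

α = 1/4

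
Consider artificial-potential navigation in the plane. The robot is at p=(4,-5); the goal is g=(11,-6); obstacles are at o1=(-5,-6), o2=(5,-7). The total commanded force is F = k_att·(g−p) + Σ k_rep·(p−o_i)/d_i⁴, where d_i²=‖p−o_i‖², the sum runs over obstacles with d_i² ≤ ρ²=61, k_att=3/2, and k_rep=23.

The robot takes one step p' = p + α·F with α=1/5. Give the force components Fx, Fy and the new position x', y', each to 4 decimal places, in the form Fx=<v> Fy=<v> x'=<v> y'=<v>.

Fx=9.5800 Fy=0.3400 x'=5.9160 y'=-4.9320

F_att = 3/2·(g−p) = 3/2·(7,-1) = (10.5000,-1.5000)
o1: d²=82 > ρ²=61 → inactive
o2: d²=5 ≤ ρ²=61; F_rep = 23·(-1,2)/5² = (-0.9200,1.8400)
F = F_att + ΣF_rep = (9.5800,0.3400)
p' = p + 1/5·F = (5.9160,-4.9320)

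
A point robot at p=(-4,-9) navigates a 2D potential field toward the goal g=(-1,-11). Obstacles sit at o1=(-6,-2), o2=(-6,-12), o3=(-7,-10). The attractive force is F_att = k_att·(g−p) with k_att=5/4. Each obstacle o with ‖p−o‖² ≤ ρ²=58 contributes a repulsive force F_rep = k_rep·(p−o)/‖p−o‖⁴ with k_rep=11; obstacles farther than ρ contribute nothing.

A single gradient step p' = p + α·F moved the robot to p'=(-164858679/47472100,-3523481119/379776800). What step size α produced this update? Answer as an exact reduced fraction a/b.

α = 1/8

F_att = 5/4·(g−p) = 5/4·(3,-2) = (3.7500,-2.5000)
o1: d²=53 ≤ ρ²=58; F_rep = 11·(2,-7)/53² = (0.0078,-0.0274)
o2: d²=13 ≤ ρ²=58; F_rep = 11·(2,3)/13² = (0.1302,0.1953)
o3: d²=10 ≤ ρ²=58; F_rep = 11·(3,1)/10² = (0.3300,0.1100)
F = F_att + ΣF_rep = (4.2180,-2.2221)
Δp = p'−p = (0.5273,-0.2778); α = Δx/Fx = (25029721/47472100) / (50059442/11868025) = 1/8
check: Δy/Fy = (-105489919/379776800) / (-105489919/47472100) = 1/8 ✓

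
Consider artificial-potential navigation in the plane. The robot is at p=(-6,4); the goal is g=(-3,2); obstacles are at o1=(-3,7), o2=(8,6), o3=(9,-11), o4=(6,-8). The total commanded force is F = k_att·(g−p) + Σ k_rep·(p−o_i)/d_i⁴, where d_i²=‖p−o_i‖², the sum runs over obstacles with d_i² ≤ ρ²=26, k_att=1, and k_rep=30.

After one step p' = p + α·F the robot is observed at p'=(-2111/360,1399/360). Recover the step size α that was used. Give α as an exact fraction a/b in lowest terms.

α = 1/20

F_att = 1·(g−p) = 1·(3,-2) = (3.0000,-2.0000)
o1: d²=18 ≤ ρ²=26; F_rep = 30·(-3,-3)/18² = (-0.2778,-0.2778)
o2: d²=200 > ρ²=26 → inactive
o3: d²=450 > ρ²=26 → inactive
o4: d²=288 > ρ²=26 → inactive
F = F_att + ΣF_rep = (2.7222,-2.2778)
Δp = p'−p = (0.1361,-0.1139); α = Δx/Fx = (49/360) / (49/18) = 1/20
check: Δy/Fy = (-41/360) / (-41/18) = 1/20 ✓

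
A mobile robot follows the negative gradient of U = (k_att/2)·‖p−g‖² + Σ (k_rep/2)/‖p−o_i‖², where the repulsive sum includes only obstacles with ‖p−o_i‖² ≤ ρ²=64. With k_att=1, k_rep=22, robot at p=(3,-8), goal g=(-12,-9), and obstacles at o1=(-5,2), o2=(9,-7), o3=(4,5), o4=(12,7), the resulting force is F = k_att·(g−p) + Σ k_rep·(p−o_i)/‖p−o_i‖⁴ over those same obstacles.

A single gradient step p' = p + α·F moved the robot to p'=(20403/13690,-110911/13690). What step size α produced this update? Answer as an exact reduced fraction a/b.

α = 1/10

F_att = 1·(g−p) = 1·(-15,-1) = (-15.0000,-1.0000)
o1: d²=164 > ρ²=64 → inactive
o2: d²=37 ≤ ρ²=64; F_rep = 22·(-6,-1)/37² = (-0.0964,-0.0161)
o3: d²=170 > ρ²=64 → inactive
o4: d²=306 > ρ²=64 → inactive
F = F_att + ΣF_rep = (-15.0964,-1.0161)
Δp = p'−p = (-1.5096,-0.1016); α = Δx/Fx = (-20667/13690) / (-20667/1369) = 1/10
check: Δy/Fy = (-1391/13690) / (-1391/1369) = 1/10 ✓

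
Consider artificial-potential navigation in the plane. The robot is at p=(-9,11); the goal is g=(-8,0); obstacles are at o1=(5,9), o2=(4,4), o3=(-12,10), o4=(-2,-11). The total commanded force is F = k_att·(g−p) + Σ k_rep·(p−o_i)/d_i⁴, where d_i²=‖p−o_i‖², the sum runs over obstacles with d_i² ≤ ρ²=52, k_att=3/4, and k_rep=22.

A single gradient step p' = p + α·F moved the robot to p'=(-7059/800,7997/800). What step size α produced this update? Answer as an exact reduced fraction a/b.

α = 1/8

F_att = 3/4·(g−p) = 3/4·(1,-11) = (0.7500,-8.2500)
o1: d²=200 > ρ²=52 → inactive
o2: d²=218 > ρ²=52 → inactive
o3: d²=10 ≤ ρ²=52; F_rep = 22·(3,1)/10² = (0.6600,0.2200)
o4: d²=533 > ρ²=52 → inactive
F = F_att + ΣF_rep = (1.4100,-8.0300)
Δp = p'−p = (0.1762,-1.0037); α = Δx/Fx = (141/800) / (141/100) = 1/8
check: Δy/Fy = (-803/800) / (-803/100) = 1/8 ✓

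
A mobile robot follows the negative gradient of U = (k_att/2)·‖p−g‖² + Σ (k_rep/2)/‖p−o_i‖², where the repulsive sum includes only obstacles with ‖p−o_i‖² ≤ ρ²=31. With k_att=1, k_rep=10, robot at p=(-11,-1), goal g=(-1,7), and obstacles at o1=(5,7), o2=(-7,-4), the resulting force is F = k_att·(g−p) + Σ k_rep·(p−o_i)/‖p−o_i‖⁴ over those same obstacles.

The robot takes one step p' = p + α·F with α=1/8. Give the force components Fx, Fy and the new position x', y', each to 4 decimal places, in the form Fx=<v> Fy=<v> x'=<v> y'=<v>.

F_att = 1·(g−p) = 1·(10,8) = (10.0000,8.0000)
o1: d²=320 > ρ²=31 → inactive
o2: d²=25 ≤ ρ²=31; F_rep = 10·(-4,3)/25² = (-0.0640,0.0480)
F = F_att + ΣF_rep = (9.9360,8.0480)
p' = p + 1/8·F = (-9.7580,0.0060)

Fx=9.9360 Fy=8.0480 x'=-9.7580 y'=0.0060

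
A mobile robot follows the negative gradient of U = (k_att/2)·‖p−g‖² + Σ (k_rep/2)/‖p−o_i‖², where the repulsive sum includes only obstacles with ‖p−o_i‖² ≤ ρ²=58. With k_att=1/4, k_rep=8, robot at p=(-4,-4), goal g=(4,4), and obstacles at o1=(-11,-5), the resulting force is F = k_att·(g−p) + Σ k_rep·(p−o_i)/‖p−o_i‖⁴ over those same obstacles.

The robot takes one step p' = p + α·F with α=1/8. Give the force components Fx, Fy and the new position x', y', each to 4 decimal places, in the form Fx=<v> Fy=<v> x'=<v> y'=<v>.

Fx=2.0224 Fy=2.0032 x'=-3.7472 y'=-3.7496

F_att = 1/4·(g−p) = 1/4·(8,8) = (2.0000,2.0000)
o1: d²=50 ≤ ρ²=58; F_rep = 8·(7,1)/50² = (0.0224,0.0032)
F = F_att + ΣF_rep = (2.0224,2.0032)
p' = p + 1/8·F = (-3.7472,-3.7496)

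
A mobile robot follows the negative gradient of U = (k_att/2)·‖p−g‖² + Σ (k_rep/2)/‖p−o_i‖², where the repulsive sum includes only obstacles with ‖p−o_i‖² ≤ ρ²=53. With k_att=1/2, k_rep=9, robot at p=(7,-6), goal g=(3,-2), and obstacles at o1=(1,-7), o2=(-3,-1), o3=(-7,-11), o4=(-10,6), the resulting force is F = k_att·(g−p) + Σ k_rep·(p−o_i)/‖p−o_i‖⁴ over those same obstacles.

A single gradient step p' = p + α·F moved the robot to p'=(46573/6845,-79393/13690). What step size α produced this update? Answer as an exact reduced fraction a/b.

α = 1/10

F_att = 1/2·(g−p) = 1/2·(-4,4) = (-2.0000,2.0000)
o1: d²=37 ≤ ρ²=53; F_rep = 9·(6,1)/37² = (0.0394,0.0066)
o2: d²=125 > ρ²=53 → inactive
o3: d²=221 > ρ²=53 → inactive
o4: d²=433 > ρ²=53 → inactive
F = F_att + ΣF_rep = (-1.9606,2.0066)
Δp = p'−p = (-0.1961,0.2007); α = Δx/Fx = (-1342/6845) / (-2684/1369) = 1/10
check: Δy/Fy = (2747/13690) / (2747/1369) = 1/10 ✓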